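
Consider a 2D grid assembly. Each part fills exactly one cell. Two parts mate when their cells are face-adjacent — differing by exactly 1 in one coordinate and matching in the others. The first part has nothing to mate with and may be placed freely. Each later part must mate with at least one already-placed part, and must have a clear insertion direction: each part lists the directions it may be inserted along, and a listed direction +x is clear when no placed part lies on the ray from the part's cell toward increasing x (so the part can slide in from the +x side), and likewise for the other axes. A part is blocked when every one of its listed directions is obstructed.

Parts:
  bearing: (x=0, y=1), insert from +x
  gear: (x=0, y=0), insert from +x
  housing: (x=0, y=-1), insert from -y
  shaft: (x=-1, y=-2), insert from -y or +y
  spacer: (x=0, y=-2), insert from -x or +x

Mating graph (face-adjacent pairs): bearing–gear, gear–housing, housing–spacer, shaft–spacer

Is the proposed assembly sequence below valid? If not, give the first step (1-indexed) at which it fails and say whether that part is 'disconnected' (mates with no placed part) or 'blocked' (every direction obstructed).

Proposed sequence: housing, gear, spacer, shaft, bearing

Valid

1. housing@(0, -1) [-y clear] — {housing}
2. gear@(0, 0) [+x clear] — {gear, housing}
3. spacer@(0, -2) [-x clear] — {gear, housing, spacer}
4. shaft@(-1, -2) [-y clear] — {gear, housing, shaft, spacer}
5. bearing@(0, 1) [+x clear] — {bearing, gear, housing, shaft, spacer}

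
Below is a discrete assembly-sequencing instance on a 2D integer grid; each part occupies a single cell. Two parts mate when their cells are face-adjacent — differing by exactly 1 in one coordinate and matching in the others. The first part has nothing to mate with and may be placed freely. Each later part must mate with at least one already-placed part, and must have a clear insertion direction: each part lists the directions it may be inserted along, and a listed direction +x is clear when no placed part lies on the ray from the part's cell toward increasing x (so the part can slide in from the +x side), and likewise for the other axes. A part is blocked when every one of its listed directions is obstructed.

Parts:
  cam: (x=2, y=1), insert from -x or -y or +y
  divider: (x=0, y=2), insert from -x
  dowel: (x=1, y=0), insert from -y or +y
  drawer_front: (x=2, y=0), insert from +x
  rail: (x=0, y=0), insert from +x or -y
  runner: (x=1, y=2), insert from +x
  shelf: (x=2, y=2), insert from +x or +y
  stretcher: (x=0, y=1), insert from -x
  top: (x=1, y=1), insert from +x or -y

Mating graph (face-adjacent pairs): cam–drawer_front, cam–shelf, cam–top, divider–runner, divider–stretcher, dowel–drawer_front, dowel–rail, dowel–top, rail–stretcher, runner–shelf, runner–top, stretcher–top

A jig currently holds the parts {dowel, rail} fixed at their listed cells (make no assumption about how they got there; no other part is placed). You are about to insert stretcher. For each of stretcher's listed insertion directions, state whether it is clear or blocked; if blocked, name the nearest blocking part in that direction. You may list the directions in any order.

-x: clear

-x: ray from stretcher(0, 1) has no placed part ⇒ clear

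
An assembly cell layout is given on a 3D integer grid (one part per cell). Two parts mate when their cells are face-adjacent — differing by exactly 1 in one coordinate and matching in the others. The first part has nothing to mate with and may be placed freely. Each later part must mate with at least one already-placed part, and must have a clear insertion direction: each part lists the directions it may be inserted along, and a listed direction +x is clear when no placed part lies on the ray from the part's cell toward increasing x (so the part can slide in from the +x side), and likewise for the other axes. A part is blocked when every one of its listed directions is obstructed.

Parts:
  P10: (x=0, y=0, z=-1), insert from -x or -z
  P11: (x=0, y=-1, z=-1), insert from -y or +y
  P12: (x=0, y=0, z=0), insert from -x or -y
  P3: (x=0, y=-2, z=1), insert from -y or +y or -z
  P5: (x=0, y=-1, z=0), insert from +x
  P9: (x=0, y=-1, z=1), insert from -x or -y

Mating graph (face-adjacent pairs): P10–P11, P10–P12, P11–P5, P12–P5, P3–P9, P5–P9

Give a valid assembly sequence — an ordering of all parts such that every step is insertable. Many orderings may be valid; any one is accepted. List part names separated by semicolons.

P3; P9; P5; P11; P10; P12

1. P3@(0, -2, 1) [-y clear] — {P3}
2. P9@(0, -1, 1) [-x clear] — {P3, P9}
3. P5@(0, -1, 0) [+x clear] — {P3, P5, P9}
4. P11@(0, -1, -1) [-y clear] — {P11, P3, P5, P9}
5. P10@(0, 0, -1) [-x clear] — {P10, P11, P3, P5, P9}
6. P12@(0, 0, 0) [-x clear] — {P10, P11, P12, P3, P5, P9}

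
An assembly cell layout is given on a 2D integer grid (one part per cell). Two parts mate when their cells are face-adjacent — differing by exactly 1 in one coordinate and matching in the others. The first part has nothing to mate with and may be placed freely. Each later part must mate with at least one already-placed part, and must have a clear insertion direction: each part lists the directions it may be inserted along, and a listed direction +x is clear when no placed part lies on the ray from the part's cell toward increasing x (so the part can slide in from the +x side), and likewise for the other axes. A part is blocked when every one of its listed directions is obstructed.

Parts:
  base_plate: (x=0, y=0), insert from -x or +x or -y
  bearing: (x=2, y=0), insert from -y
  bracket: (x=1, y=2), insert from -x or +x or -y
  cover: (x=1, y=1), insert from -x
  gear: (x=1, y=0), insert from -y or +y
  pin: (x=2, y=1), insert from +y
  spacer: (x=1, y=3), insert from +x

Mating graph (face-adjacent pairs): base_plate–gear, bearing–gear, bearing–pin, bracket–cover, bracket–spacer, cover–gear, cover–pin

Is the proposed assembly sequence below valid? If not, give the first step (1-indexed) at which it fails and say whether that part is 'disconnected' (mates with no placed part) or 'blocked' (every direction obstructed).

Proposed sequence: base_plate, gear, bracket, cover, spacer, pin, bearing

1. base_plate@(0, 0) [-x clear] — {base_plate}
2. gear@(1, 0) [-y clear] — {base_plate, gear}
3. bracket@(1, 2) — no placed neighbour ⇒ disconnected

Invalid at step 3 (disconnected)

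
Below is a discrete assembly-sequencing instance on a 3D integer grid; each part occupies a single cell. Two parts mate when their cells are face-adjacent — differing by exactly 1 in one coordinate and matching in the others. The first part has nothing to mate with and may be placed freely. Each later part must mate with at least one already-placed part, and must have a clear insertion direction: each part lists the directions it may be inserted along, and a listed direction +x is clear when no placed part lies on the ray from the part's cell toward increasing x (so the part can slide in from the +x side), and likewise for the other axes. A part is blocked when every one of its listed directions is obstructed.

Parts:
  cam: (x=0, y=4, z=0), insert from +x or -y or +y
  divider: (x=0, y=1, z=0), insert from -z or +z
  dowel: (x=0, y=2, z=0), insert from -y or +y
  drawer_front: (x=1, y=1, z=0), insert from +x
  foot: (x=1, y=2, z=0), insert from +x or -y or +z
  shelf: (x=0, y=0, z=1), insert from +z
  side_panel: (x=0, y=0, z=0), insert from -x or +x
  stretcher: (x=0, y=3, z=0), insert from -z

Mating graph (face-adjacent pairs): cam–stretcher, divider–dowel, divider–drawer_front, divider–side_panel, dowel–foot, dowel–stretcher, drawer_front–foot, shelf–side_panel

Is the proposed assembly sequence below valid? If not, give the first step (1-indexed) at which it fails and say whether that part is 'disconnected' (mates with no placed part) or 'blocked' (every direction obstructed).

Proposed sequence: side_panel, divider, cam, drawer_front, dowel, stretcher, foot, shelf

Invalid at step 3 (disconnected)

1. side_panel@(0, 0, 0) [-x clear] — {side_panel}
2. divider@(0, 1, 0) [-z clear] — {divider, side_panel}
3. cam@(0, 4, 0) — no placed neighbour ⇒ disconnected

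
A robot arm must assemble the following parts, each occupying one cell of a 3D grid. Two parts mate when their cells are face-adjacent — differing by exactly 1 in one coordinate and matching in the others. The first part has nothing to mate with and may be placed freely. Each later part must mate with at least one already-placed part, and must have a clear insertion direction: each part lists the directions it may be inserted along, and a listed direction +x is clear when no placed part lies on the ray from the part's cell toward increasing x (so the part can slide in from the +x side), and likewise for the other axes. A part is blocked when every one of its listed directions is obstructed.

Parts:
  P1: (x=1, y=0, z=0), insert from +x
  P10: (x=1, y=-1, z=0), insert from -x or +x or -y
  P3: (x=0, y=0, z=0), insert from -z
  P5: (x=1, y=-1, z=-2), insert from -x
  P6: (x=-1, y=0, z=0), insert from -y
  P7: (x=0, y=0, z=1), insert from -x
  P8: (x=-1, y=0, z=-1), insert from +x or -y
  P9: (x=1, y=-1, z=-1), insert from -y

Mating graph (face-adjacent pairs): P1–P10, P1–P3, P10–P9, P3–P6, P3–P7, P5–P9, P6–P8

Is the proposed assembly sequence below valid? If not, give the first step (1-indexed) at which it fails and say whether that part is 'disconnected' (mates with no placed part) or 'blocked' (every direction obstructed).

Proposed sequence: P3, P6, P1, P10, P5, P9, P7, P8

1. P3@(0, 0, 0) [-z clear] — {P3}
2. P6@(-1, 0, 0) [-y clear] — {P3, P6}
3. P1@(1, 0, 0) [+x clear] — {P1, P3, P6}
4. P10@(1, -1, 0) [-x clear] — {P1, P10, P3, P6}
5. P5@(1, -1, -2) — no placed neighbour ⇒ disconnected

Invalid at step 5 (disconnected)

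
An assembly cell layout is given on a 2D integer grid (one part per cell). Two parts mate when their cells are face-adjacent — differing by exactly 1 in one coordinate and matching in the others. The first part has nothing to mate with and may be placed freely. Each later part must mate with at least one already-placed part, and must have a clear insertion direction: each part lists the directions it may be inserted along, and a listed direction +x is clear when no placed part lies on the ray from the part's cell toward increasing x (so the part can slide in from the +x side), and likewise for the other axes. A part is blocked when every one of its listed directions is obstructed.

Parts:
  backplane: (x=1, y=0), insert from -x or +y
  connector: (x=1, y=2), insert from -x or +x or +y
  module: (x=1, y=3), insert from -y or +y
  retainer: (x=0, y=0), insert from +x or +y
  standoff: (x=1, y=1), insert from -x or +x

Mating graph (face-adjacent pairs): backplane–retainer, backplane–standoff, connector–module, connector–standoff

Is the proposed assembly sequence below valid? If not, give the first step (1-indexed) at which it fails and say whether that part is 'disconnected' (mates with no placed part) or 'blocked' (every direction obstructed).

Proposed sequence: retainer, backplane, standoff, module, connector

Invalid at step 4 (disconnected)

1. retainer@(0, 0) [+x clear] — {retainer}
2. backplane@(1, 0) [+y clear] — {backplane, retainer}
3. standoff@(1, 1) [-x clear] — {backplane, retainer, standoff}
4. module@(1, 3) — no placed neighbour ⇒ disconnected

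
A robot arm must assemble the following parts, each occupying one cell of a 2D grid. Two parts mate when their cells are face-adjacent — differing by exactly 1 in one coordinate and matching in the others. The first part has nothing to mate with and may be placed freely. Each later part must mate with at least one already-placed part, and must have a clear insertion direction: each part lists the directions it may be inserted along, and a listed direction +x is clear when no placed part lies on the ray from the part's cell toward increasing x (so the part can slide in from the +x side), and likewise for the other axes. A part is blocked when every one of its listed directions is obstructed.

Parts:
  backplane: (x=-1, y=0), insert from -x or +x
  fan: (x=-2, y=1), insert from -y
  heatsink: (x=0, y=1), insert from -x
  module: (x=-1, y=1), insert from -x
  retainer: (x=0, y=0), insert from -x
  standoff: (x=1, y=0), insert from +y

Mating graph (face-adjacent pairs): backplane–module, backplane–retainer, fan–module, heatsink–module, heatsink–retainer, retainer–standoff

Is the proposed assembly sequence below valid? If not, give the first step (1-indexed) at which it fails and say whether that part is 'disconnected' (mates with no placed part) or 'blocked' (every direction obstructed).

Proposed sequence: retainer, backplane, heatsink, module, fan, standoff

1. retainer@(0, 0) [-x clear] — {retainer}
2. backplane@(-1, 0) [-x clear] — {backplane, retainer}
3. heatsink@(0, 1) [-x clear] — {backplane, heatsink, retainer}
4. module@(-1, 1) [-x clear] — {backplane, heatsink, module, retainer}
5. fan@(-2, 1) [-y clear] — {backplane, fan, heatsink, module, retainer}
6. standoff@(1, 0) [+y clear] — {backplane, fan, heatsink, module, retainer, standoff}

Valid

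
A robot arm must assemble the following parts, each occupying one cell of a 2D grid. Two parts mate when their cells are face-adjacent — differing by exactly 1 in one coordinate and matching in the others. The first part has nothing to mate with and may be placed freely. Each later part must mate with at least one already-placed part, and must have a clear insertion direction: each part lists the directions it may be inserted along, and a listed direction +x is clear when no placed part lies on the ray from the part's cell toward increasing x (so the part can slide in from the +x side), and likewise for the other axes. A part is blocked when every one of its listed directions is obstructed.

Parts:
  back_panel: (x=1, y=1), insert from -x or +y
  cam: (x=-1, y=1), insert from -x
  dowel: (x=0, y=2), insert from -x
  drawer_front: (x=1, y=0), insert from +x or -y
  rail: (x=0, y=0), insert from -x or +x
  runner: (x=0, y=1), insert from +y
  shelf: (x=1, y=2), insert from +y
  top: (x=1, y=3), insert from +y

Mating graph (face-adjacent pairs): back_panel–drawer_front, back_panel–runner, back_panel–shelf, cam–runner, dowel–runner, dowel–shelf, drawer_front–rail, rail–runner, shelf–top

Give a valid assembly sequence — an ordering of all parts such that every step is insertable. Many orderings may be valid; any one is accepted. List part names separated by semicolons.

shelf; top; back_panel; drawer_front; rail; runner; cam; dowel

1. shelf@(1, 2) [+y clear] — {shelf}
2. top@(1, 3) [+y clear] — {shelf, top}
3. back_panel@(1, 1) [-x clear] — {back_panel, shelf, top}
4. drawer_front@(1, 0) [+x clear] — {back_panel, drawer_front, shelf, top}
5. rail@(0, 0) [-x clear] — {back_panel, drawer_front, rail, shelf, top}
6. runner@(0, 1) [+y clear] — {back_panel, drawer_front, rail, runner, shelf, top}
7. cam@(-1, 1) [-x clear] — {back_panel, cam, drawer_front, rail, runner, shelf, top}
8. dowel@(0, 2) [-x clear] — {back_panel, cam, dowel, drawer_front, rail, runner, shelf, top}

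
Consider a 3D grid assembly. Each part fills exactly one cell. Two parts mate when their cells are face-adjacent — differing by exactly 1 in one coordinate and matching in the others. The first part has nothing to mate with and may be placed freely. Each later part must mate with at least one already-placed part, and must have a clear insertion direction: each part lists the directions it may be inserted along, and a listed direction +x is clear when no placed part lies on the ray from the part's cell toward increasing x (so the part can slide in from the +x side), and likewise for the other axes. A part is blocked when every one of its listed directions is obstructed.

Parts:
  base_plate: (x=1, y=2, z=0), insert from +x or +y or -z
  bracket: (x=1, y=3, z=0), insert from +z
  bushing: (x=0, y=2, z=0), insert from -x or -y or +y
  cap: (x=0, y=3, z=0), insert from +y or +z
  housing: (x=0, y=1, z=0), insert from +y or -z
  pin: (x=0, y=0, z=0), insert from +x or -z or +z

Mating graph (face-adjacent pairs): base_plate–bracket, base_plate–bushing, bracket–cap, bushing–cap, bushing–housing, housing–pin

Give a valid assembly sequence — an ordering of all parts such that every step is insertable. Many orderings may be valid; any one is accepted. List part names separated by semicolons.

bushing; cap; bracket; housing; base_plate; pin

1. bushing@(0, 2, 0) [-x clear] — {bushing}
2. cap@(0, 3, 0) [+y clear] — {bushing, cap}
3. bracket@(1, 3, 0) [+z clear] — {bracket, bushing, cap}
4. housing@(0, 1, 0) [-z clear] — {bracket, bushing, cap, housing}
5. base_plate@(1, 2, 0) [+x clear] — {base_plate, bracket, bushing, cap, housing}
6. pin@(0, 0, 0) [+x clear] — {base_plate, bracket, bushing, cap, housing, pin}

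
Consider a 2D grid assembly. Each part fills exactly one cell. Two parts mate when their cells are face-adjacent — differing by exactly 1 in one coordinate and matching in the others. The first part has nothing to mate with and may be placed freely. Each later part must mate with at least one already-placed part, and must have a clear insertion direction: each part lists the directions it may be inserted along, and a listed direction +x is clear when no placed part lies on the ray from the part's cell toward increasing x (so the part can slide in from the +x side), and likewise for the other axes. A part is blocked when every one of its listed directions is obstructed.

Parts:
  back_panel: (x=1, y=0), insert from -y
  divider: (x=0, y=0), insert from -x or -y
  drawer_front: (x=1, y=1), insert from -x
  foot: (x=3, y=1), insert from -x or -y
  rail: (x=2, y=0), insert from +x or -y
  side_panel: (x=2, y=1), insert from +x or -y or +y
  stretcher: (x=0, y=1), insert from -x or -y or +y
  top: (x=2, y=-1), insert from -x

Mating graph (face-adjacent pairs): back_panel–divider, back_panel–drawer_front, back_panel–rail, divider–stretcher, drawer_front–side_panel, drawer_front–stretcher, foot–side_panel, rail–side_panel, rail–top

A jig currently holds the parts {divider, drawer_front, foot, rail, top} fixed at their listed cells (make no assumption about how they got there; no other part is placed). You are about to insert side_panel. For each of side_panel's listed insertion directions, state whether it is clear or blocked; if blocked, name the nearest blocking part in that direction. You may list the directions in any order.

+x: nearest on ray is foot@(3, 1) ⇒ blocked
-y: nearest on ray is rail@(2, 0) ⇒ blocked
+y: ray from side_panel(2, 1) has no placed part ⇒ clear

+x: blocked by foot; +y: clear; -y: blocked by rail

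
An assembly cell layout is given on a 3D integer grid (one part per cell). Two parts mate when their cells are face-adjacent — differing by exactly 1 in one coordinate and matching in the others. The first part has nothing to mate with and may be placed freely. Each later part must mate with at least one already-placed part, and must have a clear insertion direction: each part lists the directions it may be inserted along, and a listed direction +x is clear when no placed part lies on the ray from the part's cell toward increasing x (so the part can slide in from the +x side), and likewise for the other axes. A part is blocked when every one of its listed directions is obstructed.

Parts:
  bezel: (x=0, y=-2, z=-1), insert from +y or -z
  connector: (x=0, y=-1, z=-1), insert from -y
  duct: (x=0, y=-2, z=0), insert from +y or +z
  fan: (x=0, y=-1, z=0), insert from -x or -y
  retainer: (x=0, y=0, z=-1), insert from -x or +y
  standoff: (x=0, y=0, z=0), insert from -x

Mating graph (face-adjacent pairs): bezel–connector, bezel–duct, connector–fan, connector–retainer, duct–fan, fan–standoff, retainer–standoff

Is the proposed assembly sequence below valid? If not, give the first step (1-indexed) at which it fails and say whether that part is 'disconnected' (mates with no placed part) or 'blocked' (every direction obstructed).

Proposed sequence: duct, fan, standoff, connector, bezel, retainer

1. duct@(0, -2, 0) [+y clear] — {duct}
2. fan@(0, -1, 0) [-x clear] — {duct, fan}
3. standoff@(0, 0, 0) [-x clear] — {duct, fan, standoff}
4. connector@(0, -1, -1) [-y clear] — {connector, duct, fan, standoff}
5. bezel@(0, -2, -1) [-z clear] — {bezel, connector, duct, fan, standoff}
6. retainer@(0, 0, -1) [-x clear] — {bezel, connector, duct, fan, retainer, standoff}

Valid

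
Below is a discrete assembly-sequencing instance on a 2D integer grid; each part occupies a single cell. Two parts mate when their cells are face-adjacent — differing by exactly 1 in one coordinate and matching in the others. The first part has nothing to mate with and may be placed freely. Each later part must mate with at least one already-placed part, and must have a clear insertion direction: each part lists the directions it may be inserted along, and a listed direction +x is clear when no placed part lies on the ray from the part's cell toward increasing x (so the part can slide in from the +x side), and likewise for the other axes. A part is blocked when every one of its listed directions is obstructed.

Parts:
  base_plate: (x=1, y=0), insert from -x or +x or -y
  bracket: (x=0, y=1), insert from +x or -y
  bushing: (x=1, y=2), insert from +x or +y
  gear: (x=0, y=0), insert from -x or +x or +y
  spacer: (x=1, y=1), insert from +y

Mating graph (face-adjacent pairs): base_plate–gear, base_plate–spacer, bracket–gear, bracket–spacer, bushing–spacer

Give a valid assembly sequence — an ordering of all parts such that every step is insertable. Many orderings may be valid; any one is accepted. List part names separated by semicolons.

gear; base_plate; bracket; spacer; bushing

1. gear@(0, 0) [-x clear] — {gear}
2. base_plate@(1, 0) [+x clear] — {base_plate, gear}
3. bracket@(0, 1) [+x clear] — {base_plate, bracket, gear}
4. spacer@(1, 1) [+y clear] — {base_plate, bracket, gear, spacer}
5. bushing@(1, 2) [+x clear] — {base_plate, bracket, bushing, gear, spacer}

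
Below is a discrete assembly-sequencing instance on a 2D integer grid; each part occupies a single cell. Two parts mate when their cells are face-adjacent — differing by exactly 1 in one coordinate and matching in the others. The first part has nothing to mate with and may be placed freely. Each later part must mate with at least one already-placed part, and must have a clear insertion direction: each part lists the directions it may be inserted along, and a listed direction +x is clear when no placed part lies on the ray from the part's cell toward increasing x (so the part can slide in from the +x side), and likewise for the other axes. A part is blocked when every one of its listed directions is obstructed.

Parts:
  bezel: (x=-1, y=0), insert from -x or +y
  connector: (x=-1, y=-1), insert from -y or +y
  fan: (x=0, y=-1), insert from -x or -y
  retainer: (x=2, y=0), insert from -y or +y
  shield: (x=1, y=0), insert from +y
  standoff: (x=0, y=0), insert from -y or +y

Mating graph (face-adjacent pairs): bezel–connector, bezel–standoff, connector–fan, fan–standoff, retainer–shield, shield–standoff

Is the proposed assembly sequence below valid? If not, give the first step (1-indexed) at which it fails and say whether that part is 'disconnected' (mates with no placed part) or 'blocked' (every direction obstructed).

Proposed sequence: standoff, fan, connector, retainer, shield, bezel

Invalid at step 4 (disconnected)

1. standoff@(0, 0) [-y clear] — {standoff}
2. fan@(0, -1) [-x clear] — {fan, standoff}
3. connector@(-1, -1) [-y clear] — {connector, fan, standoff}
4. retainer@(2, 0) — no placed neighbour ⇒ disconnected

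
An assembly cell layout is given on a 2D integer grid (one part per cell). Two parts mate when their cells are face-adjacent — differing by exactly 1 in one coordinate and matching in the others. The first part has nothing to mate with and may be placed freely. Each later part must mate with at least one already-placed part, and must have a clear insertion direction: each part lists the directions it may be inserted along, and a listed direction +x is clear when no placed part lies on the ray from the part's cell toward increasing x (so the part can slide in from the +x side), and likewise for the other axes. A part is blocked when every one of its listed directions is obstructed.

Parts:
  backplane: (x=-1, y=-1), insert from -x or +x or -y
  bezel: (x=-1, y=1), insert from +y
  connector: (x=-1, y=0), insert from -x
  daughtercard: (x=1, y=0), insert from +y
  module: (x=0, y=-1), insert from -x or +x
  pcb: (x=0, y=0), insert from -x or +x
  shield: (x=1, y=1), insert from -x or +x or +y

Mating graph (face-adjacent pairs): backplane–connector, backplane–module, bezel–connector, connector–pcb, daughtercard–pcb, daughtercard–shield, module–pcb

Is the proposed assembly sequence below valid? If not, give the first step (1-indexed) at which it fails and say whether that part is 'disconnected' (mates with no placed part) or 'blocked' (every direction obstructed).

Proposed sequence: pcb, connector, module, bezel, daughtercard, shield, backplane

Valid

1. pcb@(0, 0) [-x clear] — {pcb}
2. connector@(-1, 0) [-x clear] — {connector, pcb}
3. module@(0, -1) [-x clear] — {connector, module, pcb}
4. bezel@(-1, 1) [+y clear] — {bezel, connector, module, pcb}
5. daughtercard@(1, 0) [+y clear] — {bezel, connector, daughtercard, module, pcb}
6. shield@(1, 1) [+x clear] — {bezel, connector, daughtercard, module, pcb, shield}
7. backplane@(-1, -1) [-x clear] — {backplane, bezel, connector, daughtercard, module, pcb, shield}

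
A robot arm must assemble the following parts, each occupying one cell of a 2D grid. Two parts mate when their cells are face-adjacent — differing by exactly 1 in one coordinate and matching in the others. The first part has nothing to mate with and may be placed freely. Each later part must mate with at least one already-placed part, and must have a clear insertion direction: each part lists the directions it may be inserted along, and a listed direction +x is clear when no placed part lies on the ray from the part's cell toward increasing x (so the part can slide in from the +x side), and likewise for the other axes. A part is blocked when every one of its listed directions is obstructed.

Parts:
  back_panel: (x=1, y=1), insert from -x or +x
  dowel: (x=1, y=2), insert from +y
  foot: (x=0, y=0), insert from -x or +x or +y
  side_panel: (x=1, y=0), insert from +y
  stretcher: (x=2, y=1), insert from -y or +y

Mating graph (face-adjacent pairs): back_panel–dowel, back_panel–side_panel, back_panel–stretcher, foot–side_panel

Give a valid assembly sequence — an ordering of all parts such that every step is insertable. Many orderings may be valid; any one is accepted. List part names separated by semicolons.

foot; side_panel; back_panel; stretcher; dowel

1. foot@(0, 0) [-x clear] — {foot}
2. side_panel@(1, 0) [+y clear] — {foot, side_panel}
3. back_panel@(1, 1) [-x clear] — {back_panel, foot, side_panel}
4. stretcher@(2, 1) [-y clear] — {back_panel, foot, side_panel, stretcher}
5. dowel@(1, 2) [+y clear] — {back_panel, dowel, foot, side_panel, stretcher}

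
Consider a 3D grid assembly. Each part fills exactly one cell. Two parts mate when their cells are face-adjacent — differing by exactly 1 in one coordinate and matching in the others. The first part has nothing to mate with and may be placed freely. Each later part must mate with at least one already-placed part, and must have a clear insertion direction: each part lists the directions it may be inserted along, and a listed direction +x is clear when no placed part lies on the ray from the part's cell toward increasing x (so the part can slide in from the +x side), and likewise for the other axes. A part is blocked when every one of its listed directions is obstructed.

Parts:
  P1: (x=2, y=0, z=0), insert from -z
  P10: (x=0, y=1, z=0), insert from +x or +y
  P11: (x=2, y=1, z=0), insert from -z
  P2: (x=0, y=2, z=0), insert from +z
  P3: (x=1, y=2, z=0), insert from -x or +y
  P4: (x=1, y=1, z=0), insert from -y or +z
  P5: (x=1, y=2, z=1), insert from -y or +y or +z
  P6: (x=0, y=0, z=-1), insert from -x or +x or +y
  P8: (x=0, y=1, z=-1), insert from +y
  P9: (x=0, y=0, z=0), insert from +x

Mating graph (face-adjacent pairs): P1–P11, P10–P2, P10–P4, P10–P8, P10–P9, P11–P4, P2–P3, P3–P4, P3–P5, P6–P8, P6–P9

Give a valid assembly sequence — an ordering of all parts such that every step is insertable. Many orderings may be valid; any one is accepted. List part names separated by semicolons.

P5; P3; P2; P10; P4; P8; P9; P11; P1; P6

1. P5@(1, 2, 1) [-y clear] — {P5}
2. P3@(1, 2, 0) [-x clear] — {P3, P5}
3. P2@(0, 2, 0) [+z clear] — {P2, P3, P5}
4. P10@(0, 1, 0) [+x clear] — {P10, P2, P3, P5}
5. P4@(1, 1, 0) [-y clear] — {P10, P2, P3, P4, P5}
6. P8@(0, 1, -1) [+y clear] — {P10, P2, P3, P4, P5, P8}
7. P9@(0, 0, 0) [+x clear] — {P10, P2, P3, P4, P5, P8, P9}
8. P11@(2, 1, 0) [-z clear] — {P10, P11, P2, P3, P4, P5, P8, P9}
9. P1@(2, 0, 0) [-z clear] — {P1, P10, P11, P2, P3, P4, P5, P8, P9}
10. P6@(0, 0, -1) [-x clear] — {P1, P10, P11, P2, P3, P4, P5, P6, P8, P9}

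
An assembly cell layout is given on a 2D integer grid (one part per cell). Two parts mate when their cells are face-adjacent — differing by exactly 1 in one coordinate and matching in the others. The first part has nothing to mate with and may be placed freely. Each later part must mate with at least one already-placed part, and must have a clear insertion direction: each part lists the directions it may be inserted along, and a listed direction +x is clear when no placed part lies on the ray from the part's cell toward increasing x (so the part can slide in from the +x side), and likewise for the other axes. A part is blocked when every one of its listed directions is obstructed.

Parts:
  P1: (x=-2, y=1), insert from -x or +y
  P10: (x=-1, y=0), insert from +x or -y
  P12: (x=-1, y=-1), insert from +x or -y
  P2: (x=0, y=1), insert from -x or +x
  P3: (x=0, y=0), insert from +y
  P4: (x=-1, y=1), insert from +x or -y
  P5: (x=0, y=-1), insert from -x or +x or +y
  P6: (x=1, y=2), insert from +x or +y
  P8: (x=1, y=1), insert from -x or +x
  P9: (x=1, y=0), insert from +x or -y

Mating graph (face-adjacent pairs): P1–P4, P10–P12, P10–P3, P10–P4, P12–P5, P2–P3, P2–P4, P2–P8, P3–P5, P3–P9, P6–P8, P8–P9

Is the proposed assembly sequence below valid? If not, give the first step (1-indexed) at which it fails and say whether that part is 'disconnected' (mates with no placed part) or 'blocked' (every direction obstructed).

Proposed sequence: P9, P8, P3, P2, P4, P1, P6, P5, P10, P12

Valid

1. P9@(1, 0) [+x clear] — {P9}
2. P8@(1, 1) [-x clear] — {P8, P9}
3. P3@(0, 0) [+y clear] — {P3, P8, P9}
4. P2@(0, 1) [-x clear] — {P2, P3, P8, P9}
5. P4@(-1, 1) [-y clear] — {P2, P3, P4, P8, P9}
6. P1@(-2, 1) [-x clear] — {P1, P2, P3, P4, P8, P9}
7. P6@(1, 2) [+x clear] — {P1, P2, P3, P4, P6, P8, P9}
8. P5@(0, -1) [-x clear] — {P1, P2, P3, P4, P5, P6, P8, P9}
9. P10@(-1, 0) [-y clear] — {P1, P10, P2, P3, P4, P5, P6, P8, P9}
10. P12@(-1, -1) [-y clear] — {P1, P10, P12, P2, P3, P4, P5, P6, P8, P9}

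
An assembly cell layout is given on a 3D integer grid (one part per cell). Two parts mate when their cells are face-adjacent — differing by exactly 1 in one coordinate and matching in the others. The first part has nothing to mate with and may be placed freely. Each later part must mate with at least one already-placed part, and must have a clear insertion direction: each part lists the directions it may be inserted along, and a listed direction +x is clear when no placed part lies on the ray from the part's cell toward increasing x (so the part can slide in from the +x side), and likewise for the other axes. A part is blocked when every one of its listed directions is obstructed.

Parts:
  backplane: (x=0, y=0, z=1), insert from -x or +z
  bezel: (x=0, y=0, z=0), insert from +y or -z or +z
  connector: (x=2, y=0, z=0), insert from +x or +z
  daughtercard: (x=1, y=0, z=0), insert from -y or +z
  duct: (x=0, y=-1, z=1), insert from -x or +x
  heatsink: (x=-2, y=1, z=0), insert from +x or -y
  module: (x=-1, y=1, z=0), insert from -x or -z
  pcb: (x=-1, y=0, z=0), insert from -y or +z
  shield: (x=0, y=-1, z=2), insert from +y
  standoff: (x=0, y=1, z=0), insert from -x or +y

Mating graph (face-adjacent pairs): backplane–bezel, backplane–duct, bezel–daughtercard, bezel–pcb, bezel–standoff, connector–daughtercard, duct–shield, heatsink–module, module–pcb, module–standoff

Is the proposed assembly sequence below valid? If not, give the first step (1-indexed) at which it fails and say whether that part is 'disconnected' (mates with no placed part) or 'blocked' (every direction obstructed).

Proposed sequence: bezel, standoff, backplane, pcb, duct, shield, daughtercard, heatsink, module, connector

1. bezel@(0, 0, 0) [+y clear] — {bezel}
2. standoff@(0, 1, 0) [-x clear] — {bezel, standoff}
3. backplane@(0, 0, 1) [-x clear] — {backplane, bezel, standoff}
4. pcb@(-1, 0, 0) [-y clear] — {backplane, bezel, pcb, standoff}
5. duct@(0, -1, 1) [-x clear] — {backplane, bezel, duct, pcb, standoff}
6. shield@(0, -1, 2) [+y clear] — {backplane, bezel, duct, pcb, shield, standoff}
7. daughtercard@(1, 0, 0) [-y clear] — {backplane, bezel, daughtercard, duct, pcb, shield, standoff}
8. heatsink@(-2, 1, 0) — no placed neighbour ⇒ disconnected

Invalid at step 8 (disconnected)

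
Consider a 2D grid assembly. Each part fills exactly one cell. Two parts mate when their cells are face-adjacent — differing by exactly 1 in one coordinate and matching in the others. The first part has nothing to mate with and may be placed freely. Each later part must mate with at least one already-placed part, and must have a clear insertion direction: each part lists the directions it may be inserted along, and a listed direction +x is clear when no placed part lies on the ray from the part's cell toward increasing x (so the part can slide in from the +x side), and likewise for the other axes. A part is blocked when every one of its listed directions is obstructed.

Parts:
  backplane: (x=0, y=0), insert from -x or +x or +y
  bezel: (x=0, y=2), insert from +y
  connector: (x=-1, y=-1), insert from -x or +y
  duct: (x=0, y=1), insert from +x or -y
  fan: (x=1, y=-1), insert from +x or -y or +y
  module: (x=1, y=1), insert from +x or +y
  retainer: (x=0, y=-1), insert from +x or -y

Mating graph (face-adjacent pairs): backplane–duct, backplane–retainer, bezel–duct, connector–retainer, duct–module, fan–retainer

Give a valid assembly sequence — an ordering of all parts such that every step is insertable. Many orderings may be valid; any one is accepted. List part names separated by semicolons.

retainer; connector; fan; backplane; duct; module; bezel

1. retainer@(0, -1) [+x clear] — {retainer}
2. connector@(-1, -1) [-x clear] — {connector, retainer}
3. fan@(1, -1) [+x clear] — {connector, fan, retainer}
4. backplane@(0, 0) [-x clear] — {backplane, connector, fan, retainer}
5. duct@(0, 1) [+x clear] — {backplane, connector, duct, fan, retainer}
6. module@(1, 1) [+x clear] — {backplane, connector, duct, fan, module, retainer}
7. bezel@(0, 2) [+y clear] — {backplane, bezel, connector, duct, fan, module, retainer}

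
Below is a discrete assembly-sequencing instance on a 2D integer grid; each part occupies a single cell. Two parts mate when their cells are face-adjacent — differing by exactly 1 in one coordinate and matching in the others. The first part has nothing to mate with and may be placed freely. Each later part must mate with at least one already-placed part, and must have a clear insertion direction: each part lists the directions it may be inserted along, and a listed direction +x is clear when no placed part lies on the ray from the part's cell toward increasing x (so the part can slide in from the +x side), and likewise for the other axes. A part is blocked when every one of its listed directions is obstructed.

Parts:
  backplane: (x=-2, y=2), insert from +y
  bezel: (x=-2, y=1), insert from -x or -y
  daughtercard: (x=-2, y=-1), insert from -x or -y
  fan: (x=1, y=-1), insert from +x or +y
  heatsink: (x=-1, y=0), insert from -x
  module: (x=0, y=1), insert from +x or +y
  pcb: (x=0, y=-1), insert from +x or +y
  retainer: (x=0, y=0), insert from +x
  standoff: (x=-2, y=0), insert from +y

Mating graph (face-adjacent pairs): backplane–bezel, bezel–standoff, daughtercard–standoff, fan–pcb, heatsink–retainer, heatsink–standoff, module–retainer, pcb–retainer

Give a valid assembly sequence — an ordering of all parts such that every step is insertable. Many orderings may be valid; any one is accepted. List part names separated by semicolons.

1. pcb@(0, -1) [+x clear] — {pcb}
2. retainer@(0, 0) [+x clear] — {pcb, retainer}
3. module@(0, 1) [+x clear] — {module, pcb, retainer}
4. fan@(1, -1) [+x clear] — {fan, module, pcb, retainer}
5. heatsink@(-1, 0) [-x clear] — {fan, heatsink, module, pcb, retainer}
6. standoff@(-2, 0) [+y clear] — {fan, heatsink, module, pcb, retainer, standoff}
7. daughtercard@(-2, -1) [-x clear] — {daughtercard, fan, heatsink, module, pcb, retainer, standoff}
8. bezel@(-2, 1) [-x clear] — {bezel, daughtercard, fan, heatsink, module, pcb, retainer, standoff}
9. backplane@(-2, 2) [+y clear] — {backplane, bezel, daughtercard, fan, heatsink, module, pcb, retainer, standoff}

pcb; retainer; module; fan; heatsink; standoff; daughtercard; bezel; backplane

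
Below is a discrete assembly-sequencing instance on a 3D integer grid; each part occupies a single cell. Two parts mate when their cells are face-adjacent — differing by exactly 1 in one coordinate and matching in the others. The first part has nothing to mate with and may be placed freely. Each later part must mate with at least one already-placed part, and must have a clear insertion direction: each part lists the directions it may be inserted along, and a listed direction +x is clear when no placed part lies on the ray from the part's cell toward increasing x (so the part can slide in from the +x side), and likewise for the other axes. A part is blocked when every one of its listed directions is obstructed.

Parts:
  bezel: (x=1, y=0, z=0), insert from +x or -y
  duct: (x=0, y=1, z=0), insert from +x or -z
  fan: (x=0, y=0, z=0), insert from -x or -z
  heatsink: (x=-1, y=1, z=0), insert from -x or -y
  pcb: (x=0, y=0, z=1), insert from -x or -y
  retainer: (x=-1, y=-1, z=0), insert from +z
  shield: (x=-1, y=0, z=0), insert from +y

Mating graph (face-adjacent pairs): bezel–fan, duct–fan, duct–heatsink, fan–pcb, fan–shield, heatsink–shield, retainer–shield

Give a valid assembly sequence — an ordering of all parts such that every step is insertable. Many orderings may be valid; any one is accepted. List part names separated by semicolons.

pcb; fan; bezel; shield; retainer; heatsink; duct

1. pcb@(0, 0, 1) [-x clear] — {pcb}
2. fan@(0, 0, 0) [-x clear] — {fan, pcb}
3. bezel@(1, 0, 0) [+x clear] — {bezel, fan, pcb}
4. shield@(-1, 0, 0) [+y clear] — {bezel, fan, pcb, shield}
5. retainer@(-1, -1, 0) [+z clear] — {bezel, fan, pcb, retainer, shield}
6. heatsink@(-1, 1, 0) [-x clear] — {bezel, fan, heatsink, pcb, retainer, shield}
7. duct@(0, 1, 0) [+x clear] — {bezel, duct, fan, heatsink, pcb, retainer, shield}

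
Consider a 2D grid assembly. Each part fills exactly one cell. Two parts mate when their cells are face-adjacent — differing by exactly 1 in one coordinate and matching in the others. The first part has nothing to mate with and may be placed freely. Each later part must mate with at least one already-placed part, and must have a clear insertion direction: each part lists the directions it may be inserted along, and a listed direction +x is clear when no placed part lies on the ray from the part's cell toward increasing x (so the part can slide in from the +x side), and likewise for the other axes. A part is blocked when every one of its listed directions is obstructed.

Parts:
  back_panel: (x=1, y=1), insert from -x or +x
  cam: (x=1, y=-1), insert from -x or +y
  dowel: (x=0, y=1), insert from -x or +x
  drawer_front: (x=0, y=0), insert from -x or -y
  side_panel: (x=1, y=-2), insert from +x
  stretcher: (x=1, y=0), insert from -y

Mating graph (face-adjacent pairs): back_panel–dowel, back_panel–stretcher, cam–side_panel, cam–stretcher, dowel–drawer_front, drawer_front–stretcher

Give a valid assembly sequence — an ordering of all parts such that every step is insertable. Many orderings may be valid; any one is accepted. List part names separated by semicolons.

1. back_panel@(1, 1) [-x clear] — {back_panel}
2. stretcher@(1, 0) [-y clear] — {back_panel, stretcher}
3. drawer_front@(0, 0) [-x clear] — {back_panel, drawer_front, stretcher}
4. dowel@(0, 1) [-x clear] — {back_panel, dowel, drawer_front, stretcher}
5. cam@(1, -1) [-x clear] — {back_panel, cam, dowel, drawer_front, stretcher}
6. side_panel@(1, -2) [+x clear] — {back_panel, cam, dowel, drawer_front, side_panel, stretcher}

back_panel; stretcher; drawer_front; dowel; cam; side_panel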